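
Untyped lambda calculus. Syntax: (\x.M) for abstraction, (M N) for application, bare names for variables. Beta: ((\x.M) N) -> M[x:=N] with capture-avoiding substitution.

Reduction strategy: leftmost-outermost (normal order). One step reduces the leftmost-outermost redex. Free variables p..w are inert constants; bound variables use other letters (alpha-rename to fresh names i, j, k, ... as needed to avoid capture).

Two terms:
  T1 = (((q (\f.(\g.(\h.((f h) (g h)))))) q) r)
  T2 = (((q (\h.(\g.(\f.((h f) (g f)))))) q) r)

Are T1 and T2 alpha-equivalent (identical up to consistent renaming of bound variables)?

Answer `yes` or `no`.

Answer: yes

Derivation:
Term 1: (((q (\f.(\g.(\h.((f h) (g h)))))) q) r)
Term 2: (((q (\h.(\g.(\f.((h f) (g f)))))) q) r)
Alpha-equivalence: compare structure up to binder renaming.
Result: True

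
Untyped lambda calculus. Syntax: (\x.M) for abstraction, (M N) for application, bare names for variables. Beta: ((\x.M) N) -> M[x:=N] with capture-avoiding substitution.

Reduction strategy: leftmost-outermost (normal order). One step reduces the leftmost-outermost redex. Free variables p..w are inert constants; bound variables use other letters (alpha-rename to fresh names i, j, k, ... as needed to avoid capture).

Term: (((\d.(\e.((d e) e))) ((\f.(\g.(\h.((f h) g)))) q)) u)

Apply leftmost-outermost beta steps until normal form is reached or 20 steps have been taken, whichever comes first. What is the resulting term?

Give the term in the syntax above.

Answer: ((q u) u)

Derivation:
Step 0: (((\d.(\e.((d e) e))) ((\f.(\g.(\h.((f h) g)))) q)) u)
Step 1: ((\e.((((\f.(\g.(\h.((f h) g)))) q) e) e)) u)
Step 2: ((((\f.(\g.(\h.((f h) g)))) q) u) u)
Step 3: (((\g.(\h.((q h) g))) u) u)
Step 4: ((\h.((q h) u)) u)
Step 5: ((q u) u)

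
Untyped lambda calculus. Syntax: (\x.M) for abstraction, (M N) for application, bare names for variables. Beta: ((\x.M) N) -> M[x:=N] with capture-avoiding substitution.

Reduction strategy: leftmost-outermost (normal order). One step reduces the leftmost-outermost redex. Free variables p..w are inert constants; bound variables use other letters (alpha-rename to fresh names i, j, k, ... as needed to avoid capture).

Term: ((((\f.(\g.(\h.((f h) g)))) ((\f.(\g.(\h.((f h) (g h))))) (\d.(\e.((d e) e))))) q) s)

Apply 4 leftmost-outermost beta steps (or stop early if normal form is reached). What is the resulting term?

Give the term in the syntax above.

Answer: (((\g.(\h.(((\d.(\e.((d e) e))) h) (g h)))) s) q)

Derivation:
Step 0: ((((\f.(\g.(\h.((f h) g)))) ((\f.(\g.(\h.((f h) (g h))))) (\d.(\e.((d e) e))))) q) s)
Step 1: (((\g.(\h.((((\f.(\g.(\h.((f h) (g h))))) (\d.(\e.((d e) e)))) h) g))) q) s)
Step 2: ((\h.((((\f.(\g.(\h.((f h) (g h))))) (\d.(\e.((d e) e)))) h) q)) s)
Step 3: ((((\f.(\g.(\h.((f h) (g h))))) (\d.(\e.((d e) e)))) s) q)
Step 4: (((\g.(\h.(((\d.(\e.((d e) e))) h) (g h)))) s) q)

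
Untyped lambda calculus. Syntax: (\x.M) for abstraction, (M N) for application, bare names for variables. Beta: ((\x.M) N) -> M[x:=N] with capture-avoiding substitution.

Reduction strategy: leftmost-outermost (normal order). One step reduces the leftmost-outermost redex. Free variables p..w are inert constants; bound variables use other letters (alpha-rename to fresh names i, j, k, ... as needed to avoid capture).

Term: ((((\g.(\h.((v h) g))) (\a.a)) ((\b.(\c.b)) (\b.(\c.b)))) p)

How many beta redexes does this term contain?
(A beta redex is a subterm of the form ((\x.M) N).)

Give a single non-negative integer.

Term: ((((\g.(\h.((v h) g))) (\a.a)) ((\b.(\c.b)) (\b.(\c.b)))) p)
  Redex: ((\g.(\h.((v h) g))) (\a.a))
  Redex: ((\b.(\c.b)) (\b.(\c.b)))
Total redexes: 2

Answer: 2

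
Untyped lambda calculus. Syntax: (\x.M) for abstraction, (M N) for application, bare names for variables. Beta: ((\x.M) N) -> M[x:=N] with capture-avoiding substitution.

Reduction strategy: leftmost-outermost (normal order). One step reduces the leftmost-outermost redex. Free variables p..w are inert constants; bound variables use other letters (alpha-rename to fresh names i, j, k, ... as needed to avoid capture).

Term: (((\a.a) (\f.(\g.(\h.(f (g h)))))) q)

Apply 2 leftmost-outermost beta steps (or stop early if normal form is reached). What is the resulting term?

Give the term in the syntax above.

Answer: (\g.(\h.(q (g h))))

Derivation:
Step 0: (((\a.a) (\f.(\g.(\h.(f (g h)))))) q)
Step 1: ((\f.(\g.(\h.(f (g h))))) q)
Step 2: (\g.(\h.(q (g h))))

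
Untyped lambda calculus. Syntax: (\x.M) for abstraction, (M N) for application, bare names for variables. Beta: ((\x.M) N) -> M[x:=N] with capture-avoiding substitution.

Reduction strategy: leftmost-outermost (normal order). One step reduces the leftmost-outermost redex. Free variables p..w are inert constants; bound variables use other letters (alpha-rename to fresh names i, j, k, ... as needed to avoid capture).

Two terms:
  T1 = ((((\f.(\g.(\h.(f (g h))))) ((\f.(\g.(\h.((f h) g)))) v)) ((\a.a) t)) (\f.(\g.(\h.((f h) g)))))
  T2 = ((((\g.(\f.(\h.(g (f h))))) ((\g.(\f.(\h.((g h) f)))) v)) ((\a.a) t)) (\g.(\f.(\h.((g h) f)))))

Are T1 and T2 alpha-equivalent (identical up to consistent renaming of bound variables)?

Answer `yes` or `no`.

Answer: yes

Derivation:
Term 1: ((((\f.(\g.(\h.(f (g h))))) ((\f.(\g.(\h.((f h) g)))) v)) ((\a.a) t)) (\f.(\g.(\h.((f h) g)))))
Term 2: ((((\g.(\f.(\h.(g (f h))))) ((\g.(\f.(\h.((g h) f)))) v)) ((\a.a) t)) (\g.(\f.(\h.((g h) f)))))
Alpha-equivalence: compare structure up to binder renaming.
Result: True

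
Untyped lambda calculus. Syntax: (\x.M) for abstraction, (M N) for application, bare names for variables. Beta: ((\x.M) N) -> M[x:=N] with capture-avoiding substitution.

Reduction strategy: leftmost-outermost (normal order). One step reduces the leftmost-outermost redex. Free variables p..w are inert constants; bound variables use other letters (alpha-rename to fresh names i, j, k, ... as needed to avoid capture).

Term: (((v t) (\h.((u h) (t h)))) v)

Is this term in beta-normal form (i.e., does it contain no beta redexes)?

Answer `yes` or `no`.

Answer: yes

Derivation:
Term: (((v t) (\h.((u h) (t h)))) v)
No beta redexes found.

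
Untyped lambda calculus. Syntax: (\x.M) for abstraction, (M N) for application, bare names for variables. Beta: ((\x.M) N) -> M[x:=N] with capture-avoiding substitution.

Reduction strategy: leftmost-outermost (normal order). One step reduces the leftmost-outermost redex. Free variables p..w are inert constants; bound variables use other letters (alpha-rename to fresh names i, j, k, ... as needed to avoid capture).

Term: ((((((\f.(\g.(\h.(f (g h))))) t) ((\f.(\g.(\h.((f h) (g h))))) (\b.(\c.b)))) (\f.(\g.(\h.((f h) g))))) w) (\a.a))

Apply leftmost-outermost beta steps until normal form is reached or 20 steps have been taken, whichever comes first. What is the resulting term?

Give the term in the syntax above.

Answer: (((t (\h.h)) w) (\a.a))

Derivation:
Step 0: ((((((\f.(\g.(\h.(f (g h))))) t) ((\f.(\g.(\h.((f h) (g h))))) (\b.(\c.b)))) (\f.(\g.(\h.((f h) g))))) w) (\a.a))
Step 1: (((((\g.(\h.(t (g h)))) ((\f.(\g.(\h.((f h) (g h))))) (\b.(\c.b)))) (\f.(\g.(\h.((f h) g))))) w) (\a.a))
Step 2: ((((\h.(t (((\f.(\g.(\h.((f h) (g h))))) (\b.(\c.b))) h))) (\f.(\g.(\h.((f h) g))))) w) (\a.a))
Step 3: (((t (((\f.(\g.(\h.((f h) (g h))))) (\b.(\c.b))) (\f.(\g.(\h.((f h) g)))))) w) (\a.a))
Step 4: (((t ((\g.(\h.(((\b.(\c.b)) h) (g h)))) (\f.(\g.(\h.((f h) g)))))) w) (\a.a))
Step 5: (((t (\h.(((\b.(\c.b)) h) ((\f.(\g.(\h.((f h) g)))) h)))) w) (\a.a))
Step 6: (((t (\h.((\c.h) ((\f.(\g.(\h.((f h) g)))) h)))) w) (\a.a))
Step 7: (((t (\h.h)) w) (\a.a))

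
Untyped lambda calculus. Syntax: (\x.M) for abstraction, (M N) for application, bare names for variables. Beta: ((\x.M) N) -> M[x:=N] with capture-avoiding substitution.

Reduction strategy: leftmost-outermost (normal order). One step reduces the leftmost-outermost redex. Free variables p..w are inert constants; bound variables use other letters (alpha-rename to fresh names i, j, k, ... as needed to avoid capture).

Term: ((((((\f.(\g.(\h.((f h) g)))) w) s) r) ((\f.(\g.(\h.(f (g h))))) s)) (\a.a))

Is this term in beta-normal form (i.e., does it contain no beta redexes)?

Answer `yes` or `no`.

Answer: no

Derivation:
Term: ((((((\f.(\g.(\h.((f h) g)))) w) s) r) ((\f.(\g.(\h.(f (g h))))) s)) (\a.a))
Found 2 beta redex(es).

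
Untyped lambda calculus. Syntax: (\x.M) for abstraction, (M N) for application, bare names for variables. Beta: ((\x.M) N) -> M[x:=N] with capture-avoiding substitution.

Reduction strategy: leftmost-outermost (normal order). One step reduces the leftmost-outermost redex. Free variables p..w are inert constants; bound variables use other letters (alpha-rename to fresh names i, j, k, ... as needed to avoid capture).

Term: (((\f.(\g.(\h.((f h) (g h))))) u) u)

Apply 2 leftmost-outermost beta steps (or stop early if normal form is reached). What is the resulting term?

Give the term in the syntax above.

Answer: (\h.((u h) (u h)))

Derivation:
Step 0: (((\f.(\g.(\h.((f h) (g h))))) u) u)
Step 1: ((\g.(\h.((u h) (g h)))) u)
Step 2: (\h.((u h) (u h)))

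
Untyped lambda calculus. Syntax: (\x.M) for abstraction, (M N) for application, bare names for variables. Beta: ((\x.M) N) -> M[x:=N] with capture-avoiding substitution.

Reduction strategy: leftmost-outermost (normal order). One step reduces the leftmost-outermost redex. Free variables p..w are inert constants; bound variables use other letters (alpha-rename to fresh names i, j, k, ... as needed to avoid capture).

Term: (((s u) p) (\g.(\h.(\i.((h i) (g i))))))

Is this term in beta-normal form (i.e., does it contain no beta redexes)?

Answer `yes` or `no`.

Answer: yes

Derivation:
Term: (((s u) p) (\g.(\h.(\i.((h i) (g i))))))
No beta redexes found.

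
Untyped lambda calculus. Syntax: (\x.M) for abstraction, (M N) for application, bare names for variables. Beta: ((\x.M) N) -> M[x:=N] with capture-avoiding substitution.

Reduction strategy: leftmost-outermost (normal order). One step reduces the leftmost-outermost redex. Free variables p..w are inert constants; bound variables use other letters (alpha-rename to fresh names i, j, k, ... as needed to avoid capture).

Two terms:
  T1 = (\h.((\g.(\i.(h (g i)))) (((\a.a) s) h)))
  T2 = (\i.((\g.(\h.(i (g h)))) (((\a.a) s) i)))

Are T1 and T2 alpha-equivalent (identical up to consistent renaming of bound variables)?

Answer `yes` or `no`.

Answer: yes

Derivation:
Term 1: (\h.((\g.(\i.(h (g i)))) (((\a.a) s) h)))
Term 2: (\i.((\g.(\h.(i (g h)))) (((\a.a) s) i)))
Alpha-equivalence: compare structure up to binder renaming.
Result: True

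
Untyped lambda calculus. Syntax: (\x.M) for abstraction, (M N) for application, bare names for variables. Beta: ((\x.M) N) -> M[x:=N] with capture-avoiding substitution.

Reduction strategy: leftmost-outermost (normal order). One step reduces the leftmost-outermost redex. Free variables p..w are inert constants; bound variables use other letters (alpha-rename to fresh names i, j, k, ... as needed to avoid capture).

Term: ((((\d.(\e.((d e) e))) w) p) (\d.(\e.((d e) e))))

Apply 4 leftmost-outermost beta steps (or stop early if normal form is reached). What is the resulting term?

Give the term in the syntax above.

Step 0: ((((\d.(\e.((d e) e))) w) p) (\d.(\e.((d e) e))))
Step 1: (((\e.((w e) e)) p) (\d.(\e.((d e) e))))
Step 2: (((w p) p) (\d.(\e.((d e) e))))
Step 3: (normal form reached)

Answer: (((w p) p) (\d.(\e.((d e) e))))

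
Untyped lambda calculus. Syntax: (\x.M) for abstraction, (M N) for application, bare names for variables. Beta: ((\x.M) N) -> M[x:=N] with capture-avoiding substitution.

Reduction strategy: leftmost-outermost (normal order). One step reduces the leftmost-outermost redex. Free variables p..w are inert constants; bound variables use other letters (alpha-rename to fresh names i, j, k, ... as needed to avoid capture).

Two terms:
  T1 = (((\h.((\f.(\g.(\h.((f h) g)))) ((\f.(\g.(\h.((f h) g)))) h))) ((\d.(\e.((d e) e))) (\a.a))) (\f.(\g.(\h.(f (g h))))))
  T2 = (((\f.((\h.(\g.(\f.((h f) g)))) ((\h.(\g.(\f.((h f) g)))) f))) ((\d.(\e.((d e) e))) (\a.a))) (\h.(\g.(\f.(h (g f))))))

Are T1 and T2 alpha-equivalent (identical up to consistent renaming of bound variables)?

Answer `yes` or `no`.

Answer: yes

Derivation:
Term 1: (((\h.((\f.(\g.(\h.((f h) g)))) ((\f.(\g.(\h.((f h) g)))) h))) ((\d.(\e.((d e) e))) (\a.a))) (\f.(\g.(\h.(f (g h))))))
Term 2: (((\f.((\h.(\g.(\f.((h f) g)))) ((\h.(\g.(\f.((h f) g)))) f))) ((\d.(\e.((d e) e))) (\a.a))) (\h.(\g.(\f.(h (g f))))))
Alpha-equivalence: compare structure up to binder renaming.
Result: True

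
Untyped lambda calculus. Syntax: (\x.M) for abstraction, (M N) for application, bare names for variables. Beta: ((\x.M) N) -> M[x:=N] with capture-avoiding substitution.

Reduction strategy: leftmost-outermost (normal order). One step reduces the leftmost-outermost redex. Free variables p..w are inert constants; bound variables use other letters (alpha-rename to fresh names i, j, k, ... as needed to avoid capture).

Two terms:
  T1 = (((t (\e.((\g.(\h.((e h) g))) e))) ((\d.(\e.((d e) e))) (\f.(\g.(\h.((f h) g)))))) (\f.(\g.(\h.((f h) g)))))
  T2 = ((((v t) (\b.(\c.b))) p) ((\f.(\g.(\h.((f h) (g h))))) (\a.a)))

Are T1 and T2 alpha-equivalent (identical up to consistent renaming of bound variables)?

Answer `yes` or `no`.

Answer: no

Derivation:
Term 1: (((t (\e.((\g.(\h.((e h) g))) e))) ((\d.(\e.((d e) e))) (\f.(\g.(\h.((f h) g)))))) (\f.(\g.(\h.((f h) g)))))
Term 2: ((((v t) (\b.(\c.b))) p) ((\f.(\g.(\h.((f h) (g h))))) (\a.a)))
Alpha-equivalence: compare structure up to binder renaming.
Result: False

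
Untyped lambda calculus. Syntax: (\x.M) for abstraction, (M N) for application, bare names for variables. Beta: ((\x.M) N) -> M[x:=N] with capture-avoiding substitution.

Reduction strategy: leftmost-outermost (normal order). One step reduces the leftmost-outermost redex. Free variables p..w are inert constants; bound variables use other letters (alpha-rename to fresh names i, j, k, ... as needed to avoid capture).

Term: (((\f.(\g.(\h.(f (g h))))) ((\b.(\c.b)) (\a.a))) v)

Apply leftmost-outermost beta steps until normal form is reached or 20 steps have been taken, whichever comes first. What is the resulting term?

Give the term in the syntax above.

Answer: (\h.(\a.a))

Derivation:
Step 0: (((\f.(\g.(\h.(f (g h))))) ((\b.(\c.b)) (\a.a))) v)
Step 1: ((\g.(\h.(((\b.(\c.b)) (\a.a)) (g h)))) v)
Step 2: (\h.(((\b.(\c.b)) (\a.a)) (v h)))
Step 3: (\h.((\c.(\a.a)) (v h)))
Step 4: (\h.(\a.a))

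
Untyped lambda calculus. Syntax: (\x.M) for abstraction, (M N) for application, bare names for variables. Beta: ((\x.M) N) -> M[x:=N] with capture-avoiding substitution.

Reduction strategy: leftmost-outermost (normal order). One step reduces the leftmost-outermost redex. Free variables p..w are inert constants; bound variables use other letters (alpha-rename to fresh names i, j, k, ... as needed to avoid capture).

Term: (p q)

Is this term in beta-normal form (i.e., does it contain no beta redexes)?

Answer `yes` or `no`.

Term: (p q)
No beta redexes found.

Answer: yes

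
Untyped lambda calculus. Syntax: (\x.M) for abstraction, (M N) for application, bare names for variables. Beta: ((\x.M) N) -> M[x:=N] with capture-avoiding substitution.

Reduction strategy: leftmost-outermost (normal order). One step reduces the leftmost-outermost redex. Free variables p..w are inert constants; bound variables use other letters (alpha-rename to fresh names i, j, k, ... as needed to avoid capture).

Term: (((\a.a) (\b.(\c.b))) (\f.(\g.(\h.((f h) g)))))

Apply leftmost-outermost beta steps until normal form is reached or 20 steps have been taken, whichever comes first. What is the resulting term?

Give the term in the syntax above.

Answer: (\c.(\f.(\g.(\h.((f h) g)))))

Derivation:
Step 0: (((\a.a) (\b.(\c.b))) (\f.(\g.(\h.((f h) g)))))
Step 1: ((\b.(\c.b)) (\f.(\g.(\h.((f h) g)))))
Step 2: (\c.(\f.(\g.(\h.((f h) g)))))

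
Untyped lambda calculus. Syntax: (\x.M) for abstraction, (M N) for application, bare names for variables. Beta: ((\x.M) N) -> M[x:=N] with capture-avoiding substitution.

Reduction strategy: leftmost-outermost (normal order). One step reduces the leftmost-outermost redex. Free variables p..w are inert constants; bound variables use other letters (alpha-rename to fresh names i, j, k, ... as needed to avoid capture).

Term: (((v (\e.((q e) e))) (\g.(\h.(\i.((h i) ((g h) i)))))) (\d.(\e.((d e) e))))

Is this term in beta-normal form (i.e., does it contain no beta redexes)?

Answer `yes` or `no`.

Answer: yes

Derivation:
Term: (((v (\e.((q e) e))) (\g.(\h.(\i.((h i) ((g h) i)))))) (\d.(\e.((d e) e))))
No beta redexes found.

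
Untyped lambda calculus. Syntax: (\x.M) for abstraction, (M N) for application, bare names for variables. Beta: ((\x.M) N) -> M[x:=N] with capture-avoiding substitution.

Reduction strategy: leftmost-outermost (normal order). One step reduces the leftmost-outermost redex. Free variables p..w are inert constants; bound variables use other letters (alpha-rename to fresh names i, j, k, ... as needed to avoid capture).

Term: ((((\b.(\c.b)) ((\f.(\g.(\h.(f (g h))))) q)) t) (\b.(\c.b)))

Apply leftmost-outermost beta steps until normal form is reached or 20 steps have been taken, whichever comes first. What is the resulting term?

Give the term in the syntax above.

Answer: (\h.(q (\c.h)))

Derivation:
Step 0: ((((\b.(\c.b)) ((\f.(\g.(\h.(f (g h))))) q)) t) (\b.(\c.b)))
Step 1: (((\c.((\f.(\g.(\h.(f (g h))))) q)) t) (\b.(\c.b)))
Step 2: (((\f.(\g.(\h.(f (g h))))) q) (\b.(\c.b)))
Step 3: ((\g.(\h.(q (g h)))) (\b.(\c.b)))
Step 4: (\h.(q ((\b.(\c.b)) h)))
Step 5: (\h.(q (\c.h)))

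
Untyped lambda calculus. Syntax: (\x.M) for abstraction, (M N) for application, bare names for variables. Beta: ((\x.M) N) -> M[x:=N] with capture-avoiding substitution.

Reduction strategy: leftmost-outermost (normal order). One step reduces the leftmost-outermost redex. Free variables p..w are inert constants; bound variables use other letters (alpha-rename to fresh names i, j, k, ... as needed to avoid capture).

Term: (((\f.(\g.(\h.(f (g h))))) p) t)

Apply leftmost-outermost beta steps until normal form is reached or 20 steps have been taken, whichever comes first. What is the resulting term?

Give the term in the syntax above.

Step 0: (((\f.(\g.(\h.(f (g h))))) p) t)
Step 1: ((\g.(\h.(p (g h)))) t)
Step 2: (\h.(p (t h)))

Answer: (\h.(p (t h)))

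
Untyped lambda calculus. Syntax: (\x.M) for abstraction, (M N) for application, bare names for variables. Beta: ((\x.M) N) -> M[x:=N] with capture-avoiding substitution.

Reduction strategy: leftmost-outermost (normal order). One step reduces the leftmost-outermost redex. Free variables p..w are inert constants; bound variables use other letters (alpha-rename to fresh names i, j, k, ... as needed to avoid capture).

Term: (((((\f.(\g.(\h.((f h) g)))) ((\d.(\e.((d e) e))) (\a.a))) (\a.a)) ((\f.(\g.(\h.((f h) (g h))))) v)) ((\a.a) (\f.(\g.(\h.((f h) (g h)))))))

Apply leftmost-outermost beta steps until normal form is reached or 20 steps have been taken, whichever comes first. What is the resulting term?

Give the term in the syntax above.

Answer: (((v (\a.a)) (\h.((v h) h))) (\f.(\g.(\h.((f h) (g h))))))

Derivation:
Step 0: (((((\f.(\g.(\h.((f h) g)))) ((\d.(\e.((d e) e))) (\a.a))) (\a.a)) ((\f.(\g.(\h.((f h) (g h))))) v)) ((\a.a) (\f.(\g.(\h.((f h) (g h)))))))
Step 1: ((((\g.(\h.((((\d.(\e.((d e) e))) (\a.a)) h) g))) (\a.a)) ((\f.(\g.(\h.((f h) (g h))))) v)) ((\a.a) (\f.(\g.(\h.((f h) (g h)))))))
Step 2: (((\h.((((\d.(\e.((d e) e))) (\a.a)) h) (\a.a))) ((\f.(\g.(\h.((f h) (g h))))) v)) ((\a.a) (\f.(\g.(\h.((f h) (g h)))))))
Step 3: (((((\d.(\e.((d e) e))) (\a.a)) ((\f.(\g.(\h.((f h) (g h))))) v)) (\a.a)) ((\a.a) (\f.(\g.(\h.((f h) (g h)))))))
Step 4: ((((\e.(((\a.a) e) e)) ((\f.(\g.(\h.((f h) (g h))))) v)) (\a.a)) ((\a.a) (\f.(\g.(\h.((f h) (g h)))))))
Step 5: (((((\a.a) ((\f.(\g.(\h.((f h) (g h))))) v)) ((\f.(\g.(\h.((f h) (g h))))) v)) (\a.a)) ((\a.a) (\f.(\g.(\h.((f h) (g h)))))))
Step 6: (((((\f.(\g.(\h.((f h) (g h))))) v) ((\f.(\g.(\h.((f h) (g h))))) v)) (\a.a)) ((\a.a) (\f.(\g.(\h.((f h) (g h)))))))
Step 7: ((((\g.(\h.((v h) (g h)))) ((\f.(\g.(\h.((f h) (g h))))) v)) (\a.a)) ((\a.a) (\f.(\g.(\h.((f h) (g h)))))))
Step 8: (((\h.((v h) (((\f.(\g.(\h.((f h) (g h))))) v) h))) (\a.a)) ((\a.a) (\f.(\g.(\h.((f h) (g h)))))))
Step 9: (((v (\a.a)) (((\f.(\g.(\h.((f h) (g h))))) v) (\a.a))) ((\a.a) (\f.(\g.(\h.((f h) (g h)))))))
Step 10: (((v (\a.a)) ((\g.(\h.((v h) (g h)))) (\a.a))) ((\a.a) (\f.(\g.(\h.((f h) (g h)))))))
Step 11: (((v (\a.a)) (\h.((v h) ((\a.a) h)))) ((\a.a) (\f.(\g.(\h.((f h) (g h)))))))
Step 12: (((v (\a.a)) (\h.((v h) h))) ((\a.a) (\f.(\g.(\h.((f h) (g h)))))))
Step 13: (((v (\a.a)) (\h.((v h) h))) (\f.(\g.(\h.((f h) (g h))))))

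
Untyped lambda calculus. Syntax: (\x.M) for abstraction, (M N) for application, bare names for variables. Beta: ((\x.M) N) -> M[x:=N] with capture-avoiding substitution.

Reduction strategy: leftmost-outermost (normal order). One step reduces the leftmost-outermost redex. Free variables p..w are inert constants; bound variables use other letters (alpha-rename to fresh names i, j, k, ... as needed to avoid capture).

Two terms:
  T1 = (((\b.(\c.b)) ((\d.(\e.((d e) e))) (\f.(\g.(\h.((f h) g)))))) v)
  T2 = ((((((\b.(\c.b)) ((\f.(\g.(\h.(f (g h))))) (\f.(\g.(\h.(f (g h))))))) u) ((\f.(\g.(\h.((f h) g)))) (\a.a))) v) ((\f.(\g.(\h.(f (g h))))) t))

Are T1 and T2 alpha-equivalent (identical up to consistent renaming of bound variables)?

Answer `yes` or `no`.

Answer: no

Derivation:
Term 1: (((\b.(\c.b)) ((\d.(\e.((d e) e))) (\f.(\g.(\h.((f h) g)))))) v)
Term 2: ((((((\b.(\c.b)) ((\f.(\g.(\h.(f (g h))))) (\f.(\g.(\h.(f (g h))))))) u) ((\f.(\g.(\h.((f h) g)))) (\a.a))) v) ((\f.(\g.(\h.(f (g h))))) t))
Alpha-equivalence: compare structure up to binder renaming.
Result: False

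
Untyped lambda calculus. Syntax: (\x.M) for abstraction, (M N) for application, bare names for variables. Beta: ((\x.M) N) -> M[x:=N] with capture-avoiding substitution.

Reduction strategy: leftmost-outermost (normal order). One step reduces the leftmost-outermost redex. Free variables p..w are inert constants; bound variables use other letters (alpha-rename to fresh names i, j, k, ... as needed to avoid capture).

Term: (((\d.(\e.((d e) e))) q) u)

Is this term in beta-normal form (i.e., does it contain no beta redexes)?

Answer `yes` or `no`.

Term: (((\d.(\e.((d e) e))) q) u)
Found 1 beta redex(es).

Answer: no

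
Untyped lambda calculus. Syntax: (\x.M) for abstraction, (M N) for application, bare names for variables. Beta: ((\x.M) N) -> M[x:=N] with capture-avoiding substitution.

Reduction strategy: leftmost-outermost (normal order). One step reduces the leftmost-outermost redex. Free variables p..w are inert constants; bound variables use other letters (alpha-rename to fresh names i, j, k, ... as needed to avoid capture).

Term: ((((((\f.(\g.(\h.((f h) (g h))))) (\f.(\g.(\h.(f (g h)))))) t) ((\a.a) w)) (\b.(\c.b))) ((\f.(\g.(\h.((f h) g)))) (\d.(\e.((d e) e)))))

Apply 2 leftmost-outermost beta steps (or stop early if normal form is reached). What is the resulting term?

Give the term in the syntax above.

Answer: ((((\h.(((\f.(\g.(\h.(f (g h))))) h) (t h))) ((\a.a) w)) (\b.(\c.b))) ((\f.(\g.(\h.((f h) g)))) (\d.(\e.((d e) e)))))

Derivation:
Step 0: ((((((\f.(\g.(\h.((f h) (g h))))) (\f.(\g.(\h.(f (g h)))))) t) ((\a.a) w)) (\b.(\c.b))) ((\f.(\g.(\h.((f h) g)))) (\d.(\e.((d e) e)))))
Step 1: (((((\g.(\h.(((\f.(\g.(\h.(f (g h))))) h) (g h)))) t) ((\a.a) w)) (\b.(\c.b))) ((\f.(\g.(\h.((f h) g)))) (\d.(\e.((d e) e)))))
Step 2: ((((\h.(((\f.(\g.(\h.(f (g h))))) h) (t h))) ((\a.a) w)) (\b.(\c.b))) ((\f.(\g.(\h.((f h) g)))) (\d.(\e.((d e) e)))))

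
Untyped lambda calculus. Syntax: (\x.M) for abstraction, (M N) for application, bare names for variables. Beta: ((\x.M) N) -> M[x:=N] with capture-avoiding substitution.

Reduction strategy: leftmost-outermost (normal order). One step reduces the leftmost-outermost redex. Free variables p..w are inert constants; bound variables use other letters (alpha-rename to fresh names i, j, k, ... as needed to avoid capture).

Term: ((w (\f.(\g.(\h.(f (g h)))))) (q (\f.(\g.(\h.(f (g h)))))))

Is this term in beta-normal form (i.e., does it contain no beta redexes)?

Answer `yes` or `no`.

Term: ((w (\f.(\g.(\h.(f (g h)))))) (q (\f.(\g.(\h.(f (g h)))))))
No beta redexes found.

Answer: yes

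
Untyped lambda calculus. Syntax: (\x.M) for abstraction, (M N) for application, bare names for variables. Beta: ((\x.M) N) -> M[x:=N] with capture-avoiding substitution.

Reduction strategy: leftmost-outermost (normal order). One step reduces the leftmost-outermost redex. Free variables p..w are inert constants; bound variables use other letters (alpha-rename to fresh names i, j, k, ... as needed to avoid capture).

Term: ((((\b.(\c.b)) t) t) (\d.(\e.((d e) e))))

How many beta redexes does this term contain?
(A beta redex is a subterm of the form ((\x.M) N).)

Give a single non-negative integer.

Term: ((((\b.(\c.b)) t) t) (\d.(\e.((d e) e))))
  Redex: ((\b.(\c.b)) t)
Total redexes: 1

Answer: 1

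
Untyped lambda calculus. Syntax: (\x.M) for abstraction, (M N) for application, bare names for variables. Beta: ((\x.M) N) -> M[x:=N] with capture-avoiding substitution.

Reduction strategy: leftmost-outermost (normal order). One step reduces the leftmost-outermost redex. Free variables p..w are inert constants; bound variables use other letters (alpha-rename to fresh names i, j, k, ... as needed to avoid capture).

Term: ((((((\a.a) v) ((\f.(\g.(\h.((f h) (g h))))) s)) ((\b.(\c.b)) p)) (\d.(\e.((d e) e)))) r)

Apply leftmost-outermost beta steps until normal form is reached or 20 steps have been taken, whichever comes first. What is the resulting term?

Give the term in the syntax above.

Step 0: ((((((\a.a) v) ((\f.(\g.(\h.((f h) (g h))))) s)) ((\b.(\c.b)) p)) (\d.(\e.((d e) e)))) r)
Step 1: ((((v ((\f.(\g.(\h.((f h) (g h))))) s)) ((\b.(\c.b)) p)) (\d.(\e.((d e) e)))) r)
Step 2: ((((v (\g.(\h.((s h) (g h))))) ((\b.(\c.b)) p)) (\d.(\e.((d e) e)))) r)
Step 3: ((((v (\g.(\h.((s h) (g h))))) (\c.p)) (\d.(\e.((d e) e)))) r)

Answer: ((((v (\g.(\h.((s h) (g h))))) (\c.p)) (\d.(\e.((d e) e)))) r)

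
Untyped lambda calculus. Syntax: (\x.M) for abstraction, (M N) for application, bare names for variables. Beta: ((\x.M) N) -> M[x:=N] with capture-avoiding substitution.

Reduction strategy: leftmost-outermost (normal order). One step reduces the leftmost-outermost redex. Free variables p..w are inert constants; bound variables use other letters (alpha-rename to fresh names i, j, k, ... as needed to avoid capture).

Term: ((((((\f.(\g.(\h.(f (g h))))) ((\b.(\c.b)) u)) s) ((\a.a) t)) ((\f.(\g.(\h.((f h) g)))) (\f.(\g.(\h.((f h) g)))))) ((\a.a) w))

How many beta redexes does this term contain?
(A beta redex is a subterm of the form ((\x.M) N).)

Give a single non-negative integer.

Answer: 5

Derivation:
Term: ((((((\f.(\g.(\h.(f (g h))))) ((\b.(\c.b)) u)) s) ((\a.a) t)) ((\f.(\g.(\h.((f h) g)))) (\f.(\g.(\h.((f h) g)))))) ((\a.a) w))
  Redex: ((\f.(\g.(\h.(f (g h))))) ((\b.(\c.b)) u))
  Redex: ((\b.(\c.b)) u)
  Redex: ((\a.a) t)
  Redex: ((\f.(\g.(\h.((f h) g)))) (\f.(\g.(\h.((f h) g)))))
  Redex: ((\a.a) w)
Total redexes: 5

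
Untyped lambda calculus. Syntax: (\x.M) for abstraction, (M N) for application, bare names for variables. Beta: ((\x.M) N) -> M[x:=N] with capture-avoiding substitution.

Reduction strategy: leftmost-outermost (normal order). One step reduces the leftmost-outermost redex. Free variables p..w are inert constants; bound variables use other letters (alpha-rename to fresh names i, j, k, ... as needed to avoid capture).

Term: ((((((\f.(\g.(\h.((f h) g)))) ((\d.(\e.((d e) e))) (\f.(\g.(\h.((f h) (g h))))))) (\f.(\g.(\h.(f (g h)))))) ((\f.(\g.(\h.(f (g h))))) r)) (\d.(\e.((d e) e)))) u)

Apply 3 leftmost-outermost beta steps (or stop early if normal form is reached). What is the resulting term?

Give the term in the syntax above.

Step 0: ((((((\f.(\g.(\h.((f h) g)))) ((\d.(\e.((d e) e))) (\f.(\g.(\h.((f h) (g h))))))) (\f.(\g.(\h.(f (g h)))))) ((\f.(\g.(\h.(f (g h))))) r)) (\d.(\e.((d e) e)))) u)
Step 1: (((((\g.(\h.((((\d.(\e.((d e) e))) (\f.(\g.(\h.((f h) (g h)))))) h) g))) (\f.(\g.(\h.(f (g h)))))) ((\f.(\g.(\h.(f (g h))))) r)) (\d.(\e.((d e) e)))) u)
Step 2: ((((\h.((((\d.(\e.((d e) e))) (\f.(\g.(\h.((f h) (g h)))))) h) (\f.(\g.(\h.(f (g h))))))) ((\f.(\g.(\h.(f (g h))))) r)) (\d.(\e.((d e) e)))) u)
Step 3: ((((((\d.(\e.((d e) e))) (\f.(\g.(\h.((f h) (g h)))))) ((\f.(\g.(\h.(f (g h))))) r)) (\f.(\g.(\h.(f (g h)))))) (\d.(\e.((d e) e)))) u)

Answer: ((((((\d.(\e.((d e) e))) (\f.(\g.(\h.((f h) (g h)))))) ((\f.(\g.(\h.(f (g h))))) r)) (\f.(\g.(\h.(f (g h)))))) (\d.(\e.((d e) e)))) u)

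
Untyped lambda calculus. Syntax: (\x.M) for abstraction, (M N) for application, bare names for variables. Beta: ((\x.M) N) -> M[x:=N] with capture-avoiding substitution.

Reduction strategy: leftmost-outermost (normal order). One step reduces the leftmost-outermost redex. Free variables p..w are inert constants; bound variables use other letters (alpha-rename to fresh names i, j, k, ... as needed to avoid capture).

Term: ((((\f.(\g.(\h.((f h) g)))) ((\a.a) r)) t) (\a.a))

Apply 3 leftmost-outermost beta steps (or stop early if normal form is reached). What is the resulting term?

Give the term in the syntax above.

Answer: ((((\a.a) r) (\a.a)) t)

Derivation:
Step 0: ((((\f.(\g.(\h.((f h) g)))) ((\a.a) r)) t) (\a.a))
Step 1: (((\g.(\h.((((\a.a) r) h) g))) t) (\a.a))
Step 2: ((\h.((((\a.a) r) h) t)) (\a.a))
Step 3: ((((\a.a) r) (\a.a)) t)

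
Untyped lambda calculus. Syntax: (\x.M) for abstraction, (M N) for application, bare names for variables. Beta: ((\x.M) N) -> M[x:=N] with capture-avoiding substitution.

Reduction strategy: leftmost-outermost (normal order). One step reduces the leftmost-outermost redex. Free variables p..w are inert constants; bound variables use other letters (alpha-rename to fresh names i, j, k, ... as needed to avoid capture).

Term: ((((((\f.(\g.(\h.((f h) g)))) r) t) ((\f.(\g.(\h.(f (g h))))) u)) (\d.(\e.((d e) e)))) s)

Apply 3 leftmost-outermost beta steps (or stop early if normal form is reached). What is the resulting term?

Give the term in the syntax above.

Step 0: ((((((\f.(\g.(\h.((f h) g)))) r) t) ((\f.(\g.(\h.(f (g h))))) u)) (\d.(\e.((d e) e)))) s)
Step 1: (((((\g.(\h.((r h) g))) t) ((\f.(\g.(\h.(f (g h))))) u)) (\d.(\e.((d e) e)))) s)
Step 2: ((((\h.((r h) t)) ((\f.(\g.(\h.(f (g h))))) u)) (\d.(\e.((d e) e)))) s)
Step 3: ((((r ((\f.(\g.(\h.(f (g h))))) u)) t) (\d.(\e.((d e) e)))) s)

Answer: ((((r ((\f.(\g.(\h.(f (g h))))) u)) t) (\d.(\e.((d e) e)))) s)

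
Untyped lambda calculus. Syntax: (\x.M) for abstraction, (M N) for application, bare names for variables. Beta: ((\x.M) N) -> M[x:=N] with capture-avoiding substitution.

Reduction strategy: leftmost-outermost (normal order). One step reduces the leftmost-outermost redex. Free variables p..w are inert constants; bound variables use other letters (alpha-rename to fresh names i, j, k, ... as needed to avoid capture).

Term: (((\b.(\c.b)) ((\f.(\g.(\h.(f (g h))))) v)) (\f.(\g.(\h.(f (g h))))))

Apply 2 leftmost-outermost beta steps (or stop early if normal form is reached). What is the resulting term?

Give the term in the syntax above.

Answer: ((\f.(\g.(\h.(f (g h))))) v)

Derivation:
Step 0: (((\b.(\c.b)) ((\f.(\g.(\h.(f (g h))))) v)) (\f.(\g.(\h.(f (g h))))))
Step 1: ((\c.((\f.(\g.(\h.(f (g h))))) v)) (\f.(\g.(\h.(f (g h))))))
Step 2: ((\f.(\g.(\h.(f (g h))))) v)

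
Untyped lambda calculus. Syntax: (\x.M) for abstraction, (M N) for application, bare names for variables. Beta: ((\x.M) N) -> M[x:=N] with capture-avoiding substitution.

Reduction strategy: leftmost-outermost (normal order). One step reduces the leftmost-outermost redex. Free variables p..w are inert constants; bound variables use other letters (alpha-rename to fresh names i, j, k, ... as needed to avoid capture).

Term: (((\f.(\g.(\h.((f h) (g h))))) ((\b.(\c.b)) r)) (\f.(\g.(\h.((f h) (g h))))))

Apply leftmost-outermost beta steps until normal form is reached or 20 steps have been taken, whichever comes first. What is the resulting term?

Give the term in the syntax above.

Step 0: (((\f.(\g.(\h.((f h) (g h))))) ((\b.(\c.b)) r)) (\f.(\g.(\h.((f h) (g h))))))
Step 1: ((\g.(\h.((((\b.(\c.b)) r) h) (g h)))) (\f.(\g.(\h.((f h) (g h))))))
Step 2: (\h.((((\b.(\c.b)) r) h) ((\f.(\g.(\h.((f h) (g h))))) h)))
Step 3: (\h.(((\c.r) h) ((\f.(\g.(\h.((f h) (g h))))) h)))
Step 4: (\h.(r ((\f.(\g.(\h.((f h) (g h))))) h)))
Step 5: (\h.(r (\g.(\i.((h i) (g i))))))

Answer: (\h.(r (\g.(\i.((h i) (g i))))))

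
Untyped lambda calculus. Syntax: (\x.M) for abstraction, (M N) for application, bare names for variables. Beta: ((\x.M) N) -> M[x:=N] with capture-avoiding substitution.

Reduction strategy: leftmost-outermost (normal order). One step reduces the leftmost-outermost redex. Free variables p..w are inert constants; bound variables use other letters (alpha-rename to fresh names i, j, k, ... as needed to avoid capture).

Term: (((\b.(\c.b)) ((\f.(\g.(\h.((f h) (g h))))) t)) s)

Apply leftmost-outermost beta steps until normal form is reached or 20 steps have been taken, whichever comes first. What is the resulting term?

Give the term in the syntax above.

Step 0: (((\b.(\c.b)) ((\f.(\g.(\h.((f h) (g h))))) t)) s)
Step 1: ((\c.((\f.(\g.(\h.((f h) (g h))))) t)) s)
Step 2: ((\f.(\g.(\h.((f h) (g h))))) t)
Step 3: (\g.(\h.((t h) (g h))))

Answer: (\g.(\h.((t h) (g h))))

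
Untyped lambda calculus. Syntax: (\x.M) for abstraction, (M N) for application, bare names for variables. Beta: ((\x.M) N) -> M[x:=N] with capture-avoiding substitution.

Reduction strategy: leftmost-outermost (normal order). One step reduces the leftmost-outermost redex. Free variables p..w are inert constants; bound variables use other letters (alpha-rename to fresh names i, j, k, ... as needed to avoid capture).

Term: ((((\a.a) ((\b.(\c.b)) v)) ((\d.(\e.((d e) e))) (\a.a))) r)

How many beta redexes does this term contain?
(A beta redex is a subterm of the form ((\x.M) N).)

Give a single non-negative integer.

Answer: 3

Derivation:
Term: ((((\a.a) ((\b.(\c.b)) v)) ((\d.(\e.((d e) e))) (\a.a))) r)
  Redex: ((\a.a) ((\b.(\c.b)) v))
  Redex: ((\b.(\c.b)) v)
  Redex: ((\d.(\e.((d e) e))) (\a.a))
Total redexes: 3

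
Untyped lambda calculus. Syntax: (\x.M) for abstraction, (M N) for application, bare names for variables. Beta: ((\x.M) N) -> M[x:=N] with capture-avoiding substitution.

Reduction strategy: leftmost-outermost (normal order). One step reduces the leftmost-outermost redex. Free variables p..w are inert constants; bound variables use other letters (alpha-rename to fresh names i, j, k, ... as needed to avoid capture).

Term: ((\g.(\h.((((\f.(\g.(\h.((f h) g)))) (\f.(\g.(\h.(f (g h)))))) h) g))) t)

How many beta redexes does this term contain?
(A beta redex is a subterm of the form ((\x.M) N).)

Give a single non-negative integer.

Answer: 2

Derivation:
Term: ((\g.(\h.((((\f.(\g.(\h.((f h) g)))) (\f.(\g.(\h.(f (g h)))))) h) g))) t)
  Redex: ((\g.(\h.((((\f.(\g.(\h.((f h) g)))) (\f.(\g.(\h.(f (g h)))))) h) g))) t)
  Redex: ((\f.(\g.(\h.((f h) g)))) (\f.(\g.(\h.(f (g h))))))
Total redexes: 2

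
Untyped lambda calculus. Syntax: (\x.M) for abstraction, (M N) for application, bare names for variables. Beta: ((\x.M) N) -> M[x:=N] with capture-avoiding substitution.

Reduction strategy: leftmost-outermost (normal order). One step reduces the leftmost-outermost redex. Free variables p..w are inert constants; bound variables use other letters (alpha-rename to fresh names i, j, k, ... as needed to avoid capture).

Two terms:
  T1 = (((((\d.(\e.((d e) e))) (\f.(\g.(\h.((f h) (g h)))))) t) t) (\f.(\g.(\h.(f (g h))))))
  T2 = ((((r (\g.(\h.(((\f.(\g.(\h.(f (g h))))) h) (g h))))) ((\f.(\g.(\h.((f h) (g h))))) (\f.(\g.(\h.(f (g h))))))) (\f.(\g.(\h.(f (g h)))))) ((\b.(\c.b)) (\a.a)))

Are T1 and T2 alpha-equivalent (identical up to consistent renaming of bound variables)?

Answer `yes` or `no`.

Term 1: (((((\d.(\e.((d e) e))) (\f.(\g.(\h.((f h) (g h)))))) t) t) (\f.(\g.(\h.(f (g h))))))
Term 2: ((((r (\g.(\h.(((\f.(\g.(\h.(f (g h))))) h) (g h))))) ((\f.(\g.(\h.((f h) (g h))))) (\f.(\g.(\h.(f (g h))))))) (\f.(\g.(\h.(f (g h)))))) ((\b.(\c.b)) (\a.a)))
Alpha-equivalence: compare structure up to binder renaming.
Result: False

Answer: no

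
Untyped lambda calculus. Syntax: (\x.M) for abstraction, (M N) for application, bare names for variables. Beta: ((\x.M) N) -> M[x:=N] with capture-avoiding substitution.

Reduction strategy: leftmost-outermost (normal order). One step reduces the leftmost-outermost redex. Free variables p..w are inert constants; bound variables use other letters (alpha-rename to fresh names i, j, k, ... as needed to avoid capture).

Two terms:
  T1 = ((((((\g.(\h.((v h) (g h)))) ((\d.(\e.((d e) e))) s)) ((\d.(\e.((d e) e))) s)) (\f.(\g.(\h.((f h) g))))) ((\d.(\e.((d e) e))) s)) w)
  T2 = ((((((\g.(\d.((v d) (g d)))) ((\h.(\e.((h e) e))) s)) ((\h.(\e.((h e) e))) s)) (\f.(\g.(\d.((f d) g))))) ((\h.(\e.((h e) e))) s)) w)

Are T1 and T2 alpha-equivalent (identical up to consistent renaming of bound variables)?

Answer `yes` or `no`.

Term 1: ((((((\g.(\h.((v h) (g h)))) ((\d.(\e.((d e) e))) s)) ((\d.(\e.((d e) e))) s)) (\f.(\g.(\h.((f h) g))))) ((\d.(\e.((d e) e))) s)) w)
Term 2: ((((((\g.(\d.((v d) (g d)))) ((\h.(\e.((h e) e))) s)) ((\h.(\e.((h e) e))) s)) (\f.(\g.(\d.((f d) g))))) ((\h.(\e.((h e) e))) s)) w)
Alpha-equivalence: compare structure up to binder renaming.
Result: True

Answer: yes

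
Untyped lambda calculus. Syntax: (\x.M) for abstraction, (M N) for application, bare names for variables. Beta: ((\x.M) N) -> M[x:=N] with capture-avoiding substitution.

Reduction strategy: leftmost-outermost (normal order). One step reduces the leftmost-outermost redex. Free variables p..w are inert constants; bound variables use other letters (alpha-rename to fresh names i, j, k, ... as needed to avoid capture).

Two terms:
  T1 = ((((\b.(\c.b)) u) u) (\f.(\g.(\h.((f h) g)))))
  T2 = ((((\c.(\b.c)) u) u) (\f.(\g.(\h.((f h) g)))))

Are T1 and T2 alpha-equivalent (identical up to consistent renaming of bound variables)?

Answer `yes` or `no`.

Term 1: ((((\b.(\c.b)) u) u) (\f.(\g.(\h.((f h) g)))))
Term 2: ((((\c.(\b.c)) u) u) (\f.(\g.(\h.((f h) g)))))
Alpha-equivalence: compare structure up to binder renaming.
Result: True

Answer: yes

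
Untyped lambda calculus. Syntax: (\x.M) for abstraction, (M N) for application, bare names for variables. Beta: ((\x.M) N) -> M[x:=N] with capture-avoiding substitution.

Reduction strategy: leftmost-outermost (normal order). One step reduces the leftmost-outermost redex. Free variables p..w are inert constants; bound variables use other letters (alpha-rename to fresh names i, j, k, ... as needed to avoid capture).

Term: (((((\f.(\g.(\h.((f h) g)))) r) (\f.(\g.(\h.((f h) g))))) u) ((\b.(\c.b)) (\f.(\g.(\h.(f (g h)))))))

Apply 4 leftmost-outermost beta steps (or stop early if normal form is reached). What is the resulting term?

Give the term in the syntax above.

Answer: (((r u) (\f.(\g.(\h.((f h) g))))) (\c.(\f.(\g.(\h.(f (g h)))))))

Derivation:
Step 0: (((((\f.(\g.(\h.((f h) g)))) r) (\f.(\g.(\h.((f h) g))))) u) ((\b.(\c.b)) (\f.(\g.(\h.(f (g h)))))))
Step 1: ((((\g.(\h.((r h) g))) (\f.(\g.(\h.((f h) g))))) u) ((\b.(\c.b)) (\f.(\g.(\h.(f (g h)))))))
Step 2: (((\h.((r h) (\f.(\g.(\h.((f h) g)))))) u) ((\b.(\c.b)) (\f.(\g.(\h.(f (g h)))))))
Step 3: (((r u) (\f.(\g.(\h.((f h) g))))) ((\b.(\c.b)) (\f.(\g.(\h.(f (g h)))))))
Step 4: (((r u) (\f.(\g.(\h.((f h) g))))) (\c.(\f.(\g.(\h.(f (g h)))))))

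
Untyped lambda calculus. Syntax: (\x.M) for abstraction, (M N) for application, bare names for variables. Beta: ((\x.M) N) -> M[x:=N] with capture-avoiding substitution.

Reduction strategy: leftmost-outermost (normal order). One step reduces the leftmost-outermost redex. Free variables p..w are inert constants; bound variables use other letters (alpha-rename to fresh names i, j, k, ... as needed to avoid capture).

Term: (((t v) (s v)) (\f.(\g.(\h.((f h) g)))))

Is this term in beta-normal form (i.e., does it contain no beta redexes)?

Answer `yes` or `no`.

Term: (((t v) (s v)) (\f.(\g.(\h.((f h) g)))))
No beta redexes found.

Answer: yes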